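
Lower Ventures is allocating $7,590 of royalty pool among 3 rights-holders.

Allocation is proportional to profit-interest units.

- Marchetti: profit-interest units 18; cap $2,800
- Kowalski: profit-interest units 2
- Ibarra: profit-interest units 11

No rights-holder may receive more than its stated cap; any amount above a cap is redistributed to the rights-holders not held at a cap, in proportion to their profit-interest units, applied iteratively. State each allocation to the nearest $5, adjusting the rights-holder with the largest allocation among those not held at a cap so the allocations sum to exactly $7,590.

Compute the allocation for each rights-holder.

Marchetti: $2,800 | Kowalski: $735 | Ibarra: $4,055

Profit-interest units total: 31.
Unconstrained shares: Marchetti 4,407.10; Kowalski 489.68; Ibarra 2,693.23.
Capped: Marchetti ($2,800); remaining pool $4,790 reallocated over remaining profit-interest units 13.
Remaining shares: Kowalski 736.92 → $735; Ibarra 4,053.08 → $4,055.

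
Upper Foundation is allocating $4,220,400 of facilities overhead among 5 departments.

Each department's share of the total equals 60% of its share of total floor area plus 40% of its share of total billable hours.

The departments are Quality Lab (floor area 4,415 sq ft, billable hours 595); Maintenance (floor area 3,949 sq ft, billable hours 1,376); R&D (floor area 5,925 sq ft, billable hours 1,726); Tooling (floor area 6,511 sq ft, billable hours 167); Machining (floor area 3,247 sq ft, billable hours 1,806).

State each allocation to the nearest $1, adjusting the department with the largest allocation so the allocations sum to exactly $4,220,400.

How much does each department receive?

Floor area total 24,047; billable hours total 5,670.
Blended shares (60% floor area + 40% billable hours): Quality Lab 0.1521; Maintenance 0.1956; R&D 0.2696; Tooling 0.1742; Machining 0.2084.
Pro-rata amounts: Quality Lab 642,068.78; Maintenance 825,528.61; R&D 1,137,816.28; Tooling 735,354.73; Machining 879,631.60.
After rounding ($1): Quality Lab $642,069; Maintenance $825,529; R&D $1,137,816; Tooling $735,355; Machining $879,632. Sum = $4,220,401.
Difference $4,220,400 − $4,220,401 = −$1 applied to largest allocation (R&D): R&D becomes $1,137,815.

Quality Lab: $642,069 | Maintenance: $825,529 | R&D: $1,137,815 | Tooling: $735,355 | Machining: $879,632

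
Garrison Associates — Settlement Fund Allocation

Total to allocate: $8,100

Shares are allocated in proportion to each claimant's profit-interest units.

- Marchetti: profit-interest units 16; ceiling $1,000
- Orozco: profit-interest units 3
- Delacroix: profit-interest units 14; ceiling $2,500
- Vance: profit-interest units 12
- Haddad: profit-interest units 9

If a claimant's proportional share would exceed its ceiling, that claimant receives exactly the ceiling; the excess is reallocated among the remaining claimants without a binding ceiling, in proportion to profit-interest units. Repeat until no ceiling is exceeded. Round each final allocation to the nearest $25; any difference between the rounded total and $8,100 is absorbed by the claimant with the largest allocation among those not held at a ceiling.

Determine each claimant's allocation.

Marchetti: $1,000 · Orozco: $575 · Delacroix: $2,500 · Vance: $2,300 · Haddad: $1,725

Combined profit-interest units = 54.
Proportional shares (ignoring caps): Marchetti 2,400.00; Orozco 450.00; Delacroix 2,100.00; Vance 1,800.00; Haddad 1,350.00.
Capped: Marchetti ($1,000); residual $7,100 reallocated over remaining profit-interest units 38.
Capped: Delacroix ($2,500); residual $4,600 reallocated over remaining profit-interest units 24.
Redistributed shares: Orozco 575.00 → $575; Vance 2,300.00 → $2,300; Haddad 1,725.00 → $1,725.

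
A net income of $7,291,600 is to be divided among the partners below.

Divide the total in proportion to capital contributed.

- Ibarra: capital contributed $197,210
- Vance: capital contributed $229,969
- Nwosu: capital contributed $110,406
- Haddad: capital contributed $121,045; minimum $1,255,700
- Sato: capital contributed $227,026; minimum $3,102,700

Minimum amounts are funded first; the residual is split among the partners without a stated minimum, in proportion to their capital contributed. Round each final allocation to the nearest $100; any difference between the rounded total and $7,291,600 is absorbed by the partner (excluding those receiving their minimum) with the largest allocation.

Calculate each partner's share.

Minimums first: Haddad $1,255,700; Sato $3,102,700. Remaining pool $2,933,200.
Remaining pool split over remaining capital contributed 537,585: Ibarra 1,076,027.74 → $1,076,000; Vance 1,254,769.14 → $1,254,800; Nwosu 602,403.12 → $602,400.

Ibarra: $1,076,000 | Vance: $1,254,800 | Nwosu: $602,400 | Haddad: $1,255,700 | Sato: $3,102,700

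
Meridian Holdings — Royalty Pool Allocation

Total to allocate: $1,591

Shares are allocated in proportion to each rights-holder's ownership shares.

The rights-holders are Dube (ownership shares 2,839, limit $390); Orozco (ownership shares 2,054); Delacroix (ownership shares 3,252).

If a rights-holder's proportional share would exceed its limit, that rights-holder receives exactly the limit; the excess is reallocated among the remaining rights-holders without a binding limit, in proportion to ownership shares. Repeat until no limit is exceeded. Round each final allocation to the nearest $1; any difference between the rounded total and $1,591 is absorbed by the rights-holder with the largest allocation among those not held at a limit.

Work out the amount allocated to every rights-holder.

Ownership shares total: 8,145.
Unconstrained shares: Dube 554.55; Orozco 401.22; Delacroix 635.23.
Capped: Dube ($390); residual $1,201 reallocated over remaining ownership shares 5,306.
Remaining shares: Orozco 464.92 → $465; Delacroix 736.08 → $736.

Dube: $390; Orozco: $465; Delacroix: $736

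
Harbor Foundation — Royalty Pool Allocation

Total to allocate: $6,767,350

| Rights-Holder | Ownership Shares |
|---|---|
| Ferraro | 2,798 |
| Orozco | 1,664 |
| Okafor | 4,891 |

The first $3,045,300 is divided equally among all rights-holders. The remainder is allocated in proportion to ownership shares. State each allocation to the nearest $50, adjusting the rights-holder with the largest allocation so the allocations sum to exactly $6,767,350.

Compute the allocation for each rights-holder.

Ferraro: $2,128,550; Orozco: $1,677,300; Okafor: $2,961,500

First tranche $3,045,300 split equally: $1,015,100 each.
Remainder $3,722,050 by ownership shares (total 9,353): Ferraro 1,113,471.18 → $1,113,450; Orozco 662,193.01 → $662,200; Okafor 1,946,385.82 → $1,946,400.
Totals: Ferraro $1,015,100 + $1,113,450 = $2,128,550; Orozco $1,015,100 + $662,200 = $1,677,300; Okafor $1,015,100 + $1,946,400 = $2,961,500.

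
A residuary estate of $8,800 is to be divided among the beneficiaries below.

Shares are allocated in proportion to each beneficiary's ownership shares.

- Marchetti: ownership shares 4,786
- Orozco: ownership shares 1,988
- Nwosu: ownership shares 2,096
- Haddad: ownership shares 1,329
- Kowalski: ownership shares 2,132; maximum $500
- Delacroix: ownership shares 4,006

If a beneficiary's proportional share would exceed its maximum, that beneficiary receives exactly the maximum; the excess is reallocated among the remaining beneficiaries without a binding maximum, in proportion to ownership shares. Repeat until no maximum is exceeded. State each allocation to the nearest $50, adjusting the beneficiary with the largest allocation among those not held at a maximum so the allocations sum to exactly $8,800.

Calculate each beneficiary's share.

Ownership shares total: 16,337.
Pro-rata shares before constraints: Marchetti 2,578.00; Orozco 1,070.85; Nwosu 1,129.02; Haddad 715.87; Kowalski 1,148.41; Delacroix 2,157.85.
Cap binds for Kowalski ($500); remaining pool $8,300 reallocated over remaining ownership shares 14,205.
Shares after redistribution: Marchetti 2,796.47 → $2,800; Orozco 1,161.59 → $1,150; Nwosu 1,224.70 → $1,200; Haddad 776.54 → $800; Delacroix 2,340.71 → $2,350.

Marchetti: $2,800; Orozco: $1,150; Nwosu: $1,200; Haddad: $800; Kowalski: $500; Delacroix: $2,350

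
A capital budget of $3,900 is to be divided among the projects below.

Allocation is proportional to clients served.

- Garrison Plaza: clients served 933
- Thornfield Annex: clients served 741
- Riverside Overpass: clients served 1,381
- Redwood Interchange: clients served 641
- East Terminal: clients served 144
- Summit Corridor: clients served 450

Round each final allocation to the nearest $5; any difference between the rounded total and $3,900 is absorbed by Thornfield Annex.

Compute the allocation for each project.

Garrison Plaza: $850 | Thornfield Annex: $670 | Riverside Overpass: $1,255 | Redwood Interchange: $585 | East Terminal: $130 | Summit Corridor: $410

Combined clients served = 4,290.
Proportional shares: Garrison Plaza 933/4,290 × $3,900 = 848.18; Thornfield Annex 741/4,290 × $3,900 = 673.64; Riverside Overpass 1,381/4,290 × $3,900 = 1,255.45; Redwood Interchange 641/4,290 × $3,900 = 582.73; East Terminal 144/4,290 × $3,900 = 130.91; Summit Corridor 450/4,290 × $3,900 = 409.09.
At nearest $5: Garrison Plaza $850; Thornfield Annex $675; Riverside Overpass $1,255; Redwood Interchange $585; East Terminal $130; Summit Corridor $410. Sum = $3,905.
Difference $3,900 − $3,905 = −$5 applied to Thornfield Annex: Thornfield Annex becomes $670.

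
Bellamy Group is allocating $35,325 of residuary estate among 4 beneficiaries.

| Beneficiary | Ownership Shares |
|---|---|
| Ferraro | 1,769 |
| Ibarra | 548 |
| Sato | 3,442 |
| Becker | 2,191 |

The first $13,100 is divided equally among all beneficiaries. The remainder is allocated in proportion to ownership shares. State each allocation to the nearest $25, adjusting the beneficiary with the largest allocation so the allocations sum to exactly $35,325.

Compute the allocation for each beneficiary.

Equal tier: $13,100 ÷ 4 = $3,275 apiece.
Remainder $22,225 by ownership shares (total 7,950): Ferraro 4,945.41 → $4,950; Ibarra 1,531.99 → $1,525; Sato 9,622.45 → $9,625; Becker 6,125.15 → $6,125.
Totals: Ferraro $3,275 + $4,950 = $8,225; Ibarra $3,275 + $1,525 = $4,800; Sato $3,275 + $9,625 = $12,900; Becker $3,275 + $6,125 = $9,400.

Ferraro: $8,225 | Ibarra: $4,800 | Sato: $12,900 | Becker: $9,400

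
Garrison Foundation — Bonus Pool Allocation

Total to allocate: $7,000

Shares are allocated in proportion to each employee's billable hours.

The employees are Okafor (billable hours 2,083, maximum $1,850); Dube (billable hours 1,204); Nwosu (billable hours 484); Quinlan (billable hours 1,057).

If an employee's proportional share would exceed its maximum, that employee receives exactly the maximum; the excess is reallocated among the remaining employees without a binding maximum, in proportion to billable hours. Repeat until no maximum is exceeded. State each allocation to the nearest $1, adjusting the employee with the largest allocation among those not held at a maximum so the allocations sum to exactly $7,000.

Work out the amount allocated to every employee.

Sum of billable hours: 4,828.
Unconstrained shares: Okafor 3,020.09; Dube 1,745.65; Nwosu 701.74; Quinlan 1,532.52.
Held at cap: Okafor ($1,850); remaining pool $5,150 reallocated over remaining billable hours 2,745.
Shares after redistribution: Dube 2,258.87 → $2,259; Nwosu 908.05 → $908; Quinlan 1,983.08 → $1,983.

Okafor: $1,850 · Dube: $2,259 · Nwosu: $908 · Quinlan: $1,983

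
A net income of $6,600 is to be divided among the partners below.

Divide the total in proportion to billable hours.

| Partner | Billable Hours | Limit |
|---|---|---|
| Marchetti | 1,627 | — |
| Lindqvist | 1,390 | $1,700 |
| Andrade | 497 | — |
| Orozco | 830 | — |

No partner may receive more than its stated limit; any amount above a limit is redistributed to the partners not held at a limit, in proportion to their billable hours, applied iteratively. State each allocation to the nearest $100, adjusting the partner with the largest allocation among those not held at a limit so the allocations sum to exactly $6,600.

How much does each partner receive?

Combined billable hours = 4,344.
Pro-rata shares before constraints: Marchetti 2,471.96; Lindqvist 2,111.88; Andrade 755.11; Orozco 1,261.05.
Held at cap: Lindqvist ($1,700); balance $4,900 reallocated over remaining billable hours 2,954.
Remaining shares: Marchetti 2,698.82 → $2,700; Andrade 824.41 → $800; Orozco 1,376.78 → $1,400.

Marchetti: $2,700; Lindqvist: $1,700; Andrade: $800; Orozco: $1,400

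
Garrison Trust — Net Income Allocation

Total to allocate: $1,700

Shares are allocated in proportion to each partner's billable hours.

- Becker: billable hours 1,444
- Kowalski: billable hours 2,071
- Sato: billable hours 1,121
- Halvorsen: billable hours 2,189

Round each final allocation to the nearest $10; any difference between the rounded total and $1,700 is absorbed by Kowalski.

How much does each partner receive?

Sum of billable hours: 6,825.
Raw shares: Becker 1,444/6,825 × $1,700 = 359.68; Kowalski 2,071/6,825 × $1,700 = 515.85; Sato 1,121/6,825 × $1,700 = 279.22; Halvorsen 2,189/6,825 × $1,700 = 545.25.
At nearest $10: Becker $360; Kowalski $520; Sato $280; Halvorsen $550. Sum = $1,710.
Difference $1,700 − $1,710 = −$10 applied to Kowalski: Kowalski becomes $510.

Becker: $360; Kowalski: $510; Sato: $280; Halvorsen: $550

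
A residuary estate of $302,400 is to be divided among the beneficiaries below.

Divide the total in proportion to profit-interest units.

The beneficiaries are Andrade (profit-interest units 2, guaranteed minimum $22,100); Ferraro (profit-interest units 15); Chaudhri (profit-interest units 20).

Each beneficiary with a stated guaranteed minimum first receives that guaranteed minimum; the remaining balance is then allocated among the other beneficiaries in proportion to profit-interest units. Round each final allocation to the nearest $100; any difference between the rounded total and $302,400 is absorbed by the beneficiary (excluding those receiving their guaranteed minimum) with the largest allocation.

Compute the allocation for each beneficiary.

Guaranteed amounts: Andrade $22,100. Remaining pool $280,300.
Remaining pool split over remaining profit-interest units 35: Ferraro 120,128.57 → $120,100; Chaudhri 160,171.43 → $160,200.

Andrade: $22,100 | Ferraro: $120,100 | Chaudhri: $160,200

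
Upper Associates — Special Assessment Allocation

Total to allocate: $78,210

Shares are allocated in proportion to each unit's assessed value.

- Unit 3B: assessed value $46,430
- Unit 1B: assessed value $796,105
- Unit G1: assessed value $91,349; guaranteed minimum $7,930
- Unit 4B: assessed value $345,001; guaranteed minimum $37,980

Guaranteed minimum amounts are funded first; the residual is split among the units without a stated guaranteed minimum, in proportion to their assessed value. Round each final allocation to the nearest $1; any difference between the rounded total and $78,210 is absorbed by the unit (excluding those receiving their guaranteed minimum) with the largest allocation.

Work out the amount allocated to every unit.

Guaranteed amounts: Unit G1 $7,930; Unit 4B $37,980. Balance $32,300.
Balance split over remaining assessed value 842,535: Unit 3B 1,779.97 → $1,780; Unit 1B 30,520.03 → $30,520.

Unit 3B: $1,780 · Unit 1B: $30,520 · Unit G1: $7,930 · Unit 4B: $37,980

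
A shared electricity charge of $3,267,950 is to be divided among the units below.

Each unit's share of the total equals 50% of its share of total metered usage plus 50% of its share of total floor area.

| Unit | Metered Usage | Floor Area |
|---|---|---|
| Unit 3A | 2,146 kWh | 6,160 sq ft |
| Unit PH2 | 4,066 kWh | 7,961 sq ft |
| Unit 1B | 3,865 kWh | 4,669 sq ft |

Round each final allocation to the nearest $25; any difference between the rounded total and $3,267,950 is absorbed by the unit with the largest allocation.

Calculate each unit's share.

Totals — metered usage 10,077, floor area 18,790.
Blended shares (50% metered usage + 50% floor area): Unit 3A 0.2704; Unit PH2 0.4136; Unit 1B 0.3160.
Raw shares: Unit 3A 883,644.14; Unit PH2 1,351,584.76; Unit 1B 1,032,721.10.
Rounded to nearest $25: Unit 3A $883,650; Unit PH2 $1,351,575; Unit 1B $1,032,725. Sum = $3,267,950.
Sum already equals the total — no adjustment.

Unit 3A: $883,650; Unit PH2: $1,351,575; Unit 1B: $1,032,725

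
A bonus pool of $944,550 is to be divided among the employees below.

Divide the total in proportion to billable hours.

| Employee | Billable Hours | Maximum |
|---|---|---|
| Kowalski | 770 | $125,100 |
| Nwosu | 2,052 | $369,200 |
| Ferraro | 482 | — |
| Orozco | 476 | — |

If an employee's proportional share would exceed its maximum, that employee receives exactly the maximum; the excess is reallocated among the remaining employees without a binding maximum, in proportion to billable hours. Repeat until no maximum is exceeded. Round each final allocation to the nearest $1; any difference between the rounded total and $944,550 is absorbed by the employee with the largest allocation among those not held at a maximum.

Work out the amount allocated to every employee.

Kowalski: $125,100 | Nwosu: $369,200 | Ferraro: $226,535 | Orozco: $223,715

Total billable hours = 3,780.
Proportional shares (ignoring caps): Kowalski 192,408.33; Nwosu 512,755.71; Ferraro 120,442.62; Orozco 118,943.33.
Held at cap: Kowalski ($125,100), Nwosu ($369,200); remaining pool $450,250 reallocated over remaining billable hours 958.
Redistributed shares: Ferraro 226,534.97 → $226,535; Orozco 223,715.03 → $223,715.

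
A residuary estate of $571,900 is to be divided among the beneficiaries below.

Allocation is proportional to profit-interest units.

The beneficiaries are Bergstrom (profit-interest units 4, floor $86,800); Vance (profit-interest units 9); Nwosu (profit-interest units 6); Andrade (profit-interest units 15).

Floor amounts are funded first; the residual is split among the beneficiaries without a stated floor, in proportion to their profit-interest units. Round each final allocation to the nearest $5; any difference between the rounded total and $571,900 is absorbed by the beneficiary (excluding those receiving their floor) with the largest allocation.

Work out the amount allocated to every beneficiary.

Bergstrom: $86,800 · Vance: $145,530 · Nwosu: $97,020 · Andrade: $242,550

Guaranteed amounts: Bergstrom $86,800. Residual $485,100.
Residual split over remaining profit-interest units 30: Vance 145,530.00 → $145,530; Nwosu 97,020.00 → $97,020; Andrade 242,550.00 → $242,550.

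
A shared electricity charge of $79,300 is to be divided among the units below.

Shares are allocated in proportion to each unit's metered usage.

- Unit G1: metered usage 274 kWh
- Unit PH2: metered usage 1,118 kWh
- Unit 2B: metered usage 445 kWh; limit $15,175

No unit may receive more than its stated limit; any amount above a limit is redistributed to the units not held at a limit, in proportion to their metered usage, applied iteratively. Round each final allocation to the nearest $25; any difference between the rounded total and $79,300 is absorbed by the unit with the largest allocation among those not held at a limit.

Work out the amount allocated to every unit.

Metered usage total: 1,837.
Proportional shares (ignoring caps): Unit G1 11,828.09; Unit PH2 48,262.06; Unit 2B 19,209.85.
Capped: Unit 2B ($15,175); remaining pool $64,125 reallocated over remaining metered usage 1,392.
Shares after redistribution: Unit G1 12,622.31 → $12,625; Unit PH2 51,502.69 → $51,500.

Unit G1: $12,625 | Unit PH2: $51,500 | Unit 2B: $15,175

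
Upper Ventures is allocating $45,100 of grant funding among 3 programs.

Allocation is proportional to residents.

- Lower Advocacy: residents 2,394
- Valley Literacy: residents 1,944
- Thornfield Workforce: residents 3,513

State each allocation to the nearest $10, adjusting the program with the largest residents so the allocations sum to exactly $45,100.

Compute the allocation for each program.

Combined residents = 2,394 + 1,944 + 3,513 = 7,851.
Raw shares: Lower Advocacy 13,752.31; Valley Literacy 11,167.29; Thornfield Workforce 20,180.40.
After rounding ($10): Lower Advocacy $13,750; Valley Literacy $11,170; Thornfield Workforce $20,180. Sum = $45,100.
Sum already equals the total — no adjustment.

Lower Advocacy: $13,750; Valley Literacy: $11,170; Thornfield Workforce: $20,180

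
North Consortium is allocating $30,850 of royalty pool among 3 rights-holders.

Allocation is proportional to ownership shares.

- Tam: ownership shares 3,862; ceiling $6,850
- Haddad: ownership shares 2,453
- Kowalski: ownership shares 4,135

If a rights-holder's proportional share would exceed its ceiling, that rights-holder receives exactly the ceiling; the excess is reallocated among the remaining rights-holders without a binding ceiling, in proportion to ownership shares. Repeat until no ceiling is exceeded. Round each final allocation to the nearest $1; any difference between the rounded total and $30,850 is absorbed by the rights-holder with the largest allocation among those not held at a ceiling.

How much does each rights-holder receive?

Tam: $6,850; Haddad: $8,936; Kowalski: $15,064

Combined ownership shares = 10,450.
Proportional shares (ignoring caps): Tam 11,401.22; Haddad 7,241.63; Kowalski 12,207.15.
Cap binds for Tam ($6,850); balance $24,000 reallocated over remaining ownership shares 6,588.
Remaining shares: Haddad 8,936.25 → $8,936; Kowalski 15,063.75 → $15,064.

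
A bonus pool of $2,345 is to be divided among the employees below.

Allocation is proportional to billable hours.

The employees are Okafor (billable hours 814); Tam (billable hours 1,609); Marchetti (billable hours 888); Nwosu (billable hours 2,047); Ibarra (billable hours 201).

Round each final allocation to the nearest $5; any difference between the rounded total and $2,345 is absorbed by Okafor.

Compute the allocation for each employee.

Okafor: $340 | Tam: $680 | Marchetti: $375 | Nwosu: $865 | Ibarra: $85

Combined billable hours = 5,559.
Proportional shares: Okafor 814/5,559 × $2,345 = 343.38; Tam 1,609/5,559 × $2,345 = 678.74; Marchetti 888/5,559 × $2,345 = 374.59; Nwosu 2,047/5,559 × $2,345 = 863.50; Ibarra 201/5,559 × $2,345 = 84.79.
At nearest $5: Okafor $345; Tam $680; Marchetti $375; Nwosu $865; Ibarra $85. Sum = $2,350.
Difference $2,345 − $2,350 = −$5 applied to Okafor: Okafor becomes $340.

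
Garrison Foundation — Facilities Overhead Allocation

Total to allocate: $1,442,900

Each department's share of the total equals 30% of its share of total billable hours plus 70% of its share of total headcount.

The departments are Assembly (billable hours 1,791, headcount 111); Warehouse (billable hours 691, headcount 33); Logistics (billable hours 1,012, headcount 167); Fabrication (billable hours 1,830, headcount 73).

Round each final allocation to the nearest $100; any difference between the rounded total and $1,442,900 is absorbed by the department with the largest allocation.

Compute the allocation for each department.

Totals — billable hours 5,324, headcount 384.
Combined weights (30% billable hours + 70% headcount): Assembly 0.3033; Warehouse 0.0991; Logistics 0.3615; Fabrication 0.2362.
Raw shares: Assembly 437,579.79; Warehouse 142,981.49; Logistics 521,538.91; Fabrication 340,799.81.
After rounding ($100): Assembly $437,600; Warehouse $143,000; Logistics $521,500; Fabrication $340,800. Sum = $1,442,900.
Sum already equals the total — no adjustment.

Assembly: $437,600 | Warehouse: $143,000 | Logistics: $521,500 | Fabrication: $340,800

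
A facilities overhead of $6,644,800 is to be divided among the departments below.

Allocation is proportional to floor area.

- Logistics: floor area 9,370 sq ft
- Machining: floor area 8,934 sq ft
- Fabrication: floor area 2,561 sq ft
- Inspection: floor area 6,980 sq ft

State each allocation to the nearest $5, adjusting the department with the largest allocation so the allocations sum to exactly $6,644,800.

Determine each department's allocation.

Sum of floor area: 27,845.
Pro-rata amounts: Logistics 9,370/27,845 × $6,644,800 = 2,236,012.79; Machining 8,934/27,845 × $6,644,800 = 2,131,967.79; Fabrication 2,561/27,845 × $6,644,800 = 611,145.01; Inspection 6,980/27,845 × $6,644,800 = 1,665,674.41.
After rounding ($5): Logistics $2,236,015; Machining $2,131,970; Fabrication $611,145; Inspection $1,665,675. Sum = $6,644,805.
Difference $6,644,800 − $6,644,805 = −$5 applied to largest allocation (Logistics): Logistics becomes $2,236,010.

Logistics: $2,236,010; Machining: $2,131,970; Fabrication: $611,145; Inspection: $1,665,675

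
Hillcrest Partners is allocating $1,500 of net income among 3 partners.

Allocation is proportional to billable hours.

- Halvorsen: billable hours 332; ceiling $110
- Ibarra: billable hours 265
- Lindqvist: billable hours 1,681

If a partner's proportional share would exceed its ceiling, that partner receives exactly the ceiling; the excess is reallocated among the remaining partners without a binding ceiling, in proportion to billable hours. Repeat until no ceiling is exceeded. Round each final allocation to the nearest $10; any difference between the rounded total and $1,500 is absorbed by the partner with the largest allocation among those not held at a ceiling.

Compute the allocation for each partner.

Sum of billable hours: 2,278.
Proportional shares (ignoring caps): Halvorsen 218.61; Ibarra 174.50; Lindqvist 1,106.89.
Cap binds for Halvorsen ($110); remaining pool $1,390 reallocated over remaining billable hours 1,946.
Shares after redistribution: Ibarra 189.29 → $190; Lindqvist 1,200.71 → $1,200.

Halvorsen: $110 | Ibarra: $190 | Lindqvist: $1,200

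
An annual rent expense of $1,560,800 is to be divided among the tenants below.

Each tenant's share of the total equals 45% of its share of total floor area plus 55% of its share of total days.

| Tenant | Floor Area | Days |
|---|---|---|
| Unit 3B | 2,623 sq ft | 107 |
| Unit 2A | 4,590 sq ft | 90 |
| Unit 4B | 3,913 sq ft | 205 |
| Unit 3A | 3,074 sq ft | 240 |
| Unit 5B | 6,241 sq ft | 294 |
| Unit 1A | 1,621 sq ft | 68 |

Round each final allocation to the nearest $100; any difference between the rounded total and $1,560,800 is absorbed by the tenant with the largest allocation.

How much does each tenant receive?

Unit 3B: $175,000; Unit 2A: $223,100; Unit 4B: $299,900; Unit 3A: $303,100; Unit 5B: $450,000; Unit 1A: $109,700

Floor area total 22,062; days total 1,004.
Composite weights (45% floor area + 55% days): Unit 3B 0.1121; Unit 2A 0.1429; Unit 4B 0.1921; Unit 3A 0.1942; Unit 5B 0.2884; Unit 1A 0.0703.
Unrounded shares: Unit 3B 174,992.27; Unit 2A 223,077.82; Unit 4B 299,852.32; Unit 3A 303,067.83; Unit 5B 450,062.68; Unit 1A 109,747.08.
Rounded to nearest $100: Unit 3B $175,000; Unit 2A $223,100; Unit 4B $299,900; Unit 3A $303,100; Unit 5B $450,100; Unit 1A $109,700. Sum = $1,560,900.
Difference $1,560,800 − $1,560,900 = −$100 applied to largest allocation (Unit 5B): Unit 5B becomes $450,000.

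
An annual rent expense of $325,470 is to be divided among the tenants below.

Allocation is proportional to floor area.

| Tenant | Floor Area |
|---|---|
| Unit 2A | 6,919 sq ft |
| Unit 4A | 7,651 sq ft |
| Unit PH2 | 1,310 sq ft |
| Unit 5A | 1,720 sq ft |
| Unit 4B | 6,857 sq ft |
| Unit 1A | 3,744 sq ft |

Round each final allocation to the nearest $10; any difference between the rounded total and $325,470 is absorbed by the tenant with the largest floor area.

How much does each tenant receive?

Unit 2A: $79,850 | Unit 4A: $88,300 | Unit PH2: $15,120 | Unit 5A: $19,850 | Unit 4B: $79,140 | Unit 1A: $43,210

Total floor area = 6,919 + 7,651 + 1,310 + 1,720 + 6,857 + 3,744 = 28,201.
Proportional shares: Unit 2A 79,852.73; Unit 4A 88,300.80; Unit PH2 15,118.81; Unit 5A 19,850.66; Unit 4B 79,137.19; Unit 1A 43,209.80.
Rounded to nearest $10: Unit 2A $79,850; Unit 4A $88,300; Unit PH2 $15,120; Unit 5A $19,850; Unit 4B $79,140; Unit 1A $43,210. Sum = $325,470.
Rounded total matches; no reconciliation needed.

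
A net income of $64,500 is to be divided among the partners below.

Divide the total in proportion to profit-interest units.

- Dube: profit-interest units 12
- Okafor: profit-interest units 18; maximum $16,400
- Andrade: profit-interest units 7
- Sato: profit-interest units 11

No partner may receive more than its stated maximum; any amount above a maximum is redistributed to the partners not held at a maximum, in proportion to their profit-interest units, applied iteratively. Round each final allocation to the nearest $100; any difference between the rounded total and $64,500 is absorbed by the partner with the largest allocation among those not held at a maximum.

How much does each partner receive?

Dube: $19,300; Okafor: $16,400; Andrade: $11,200; Sato: $17,600

Combined profit-interest units = 48.
Pro-rata shares before constraints: Dube 16,125.00; Okafor 24,187.50; Andrade 9,406.25; Sato 14,781.25.
Capped: Okafor ($16,400); remaining pool $48,100 reallocated over remaining profit-interest units 30.
Redistributed shares: Dube 19,240.00 → $19,200; Andrade 11,223.33 → $11,200; Sato 17,636.67 → $17,600.
Rounding difference +$100 applied to Dube → $19,300.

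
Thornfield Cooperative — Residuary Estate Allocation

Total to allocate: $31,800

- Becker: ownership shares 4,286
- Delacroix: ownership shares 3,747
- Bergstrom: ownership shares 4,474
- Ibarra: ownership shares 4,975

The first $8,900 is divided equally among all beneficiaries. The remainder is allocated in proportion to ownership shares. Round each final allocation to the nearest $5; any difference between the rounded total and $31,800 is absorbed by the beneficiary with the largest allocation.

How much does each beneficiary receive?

Equal tier: $8,900 ÷ 4 = $2,225 apiece.
Remainder $22,900 by ownership shares (total 17,482): Becker 5,614.31 → $5,615; Delacroix 4,908.27 → $4,910; Bergstrom 5,860.58 → $5,860; Ibarra 6,516.85 → $6,515.
Totals: Becker $2,225 + $5,615 = $7,840; Delacroix $2,225 + $4,910 = $7,135; Bergstrom $2,225 + $5,860 = $8,085; Ibarra $2,225 + $6,515 = $8,740.

Becker: $7,840; Delacroix: $7,135; Bergstrom: $8,085; Ibarra: $8,740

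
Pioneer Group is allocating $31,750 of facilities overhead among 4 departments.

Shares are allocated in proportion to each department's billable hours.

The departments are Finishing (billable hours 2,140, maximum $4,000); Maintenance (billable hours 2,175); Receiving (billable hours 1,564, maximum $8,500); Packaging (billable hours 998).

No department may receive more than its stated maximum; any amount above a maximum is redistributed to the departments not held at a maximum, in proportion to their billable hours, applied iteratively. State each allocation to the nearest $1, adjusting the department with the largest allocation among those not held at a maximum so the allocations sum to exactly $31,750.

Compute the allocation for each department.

Combined billable hours = 6,877.
Unconstrained shares: Finishing 9,880.03; Maintenance 10,041.62; Receiving 7,220.74; Packaging 4,607.61.
Held at cap: Finishing ($4,000); remaining pool $27,750 reallocated over remaining billable hours 4,737.
Held at cap: Receiving ($8,500); remaining pool $19,250 reallocated over remaining billable hours 3,173.
Remaining shares: Maintenance 13,195.32 → $13,195; Packaging 6,054.68 → $6,055.

Finishing: $4,000; Maintenance: $13,195; Receiving: $8,500; Packaging: $6,055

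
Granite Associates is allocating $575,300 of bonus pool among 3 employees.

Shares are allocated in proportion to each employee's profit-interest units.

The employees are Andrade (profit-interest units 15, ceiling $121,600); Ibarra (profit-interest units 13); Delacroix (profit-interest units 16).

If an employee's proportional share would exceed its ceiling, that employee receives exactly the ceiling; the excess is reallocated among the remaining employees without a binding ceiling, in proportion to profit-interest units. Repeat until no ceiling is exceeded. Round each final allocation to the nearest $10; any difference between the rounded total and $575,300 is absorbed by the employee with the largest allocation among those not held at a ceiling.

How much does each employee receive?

Andrade: $121,600; Ibarra: $203,380; Delacroix: $250,320

Profit-interest units total: 44.
Pro-rata shares before constraints: Andrade 196,125.00; Ibarra 169,975.00; Delacroix 209,200.00.
Capped: Andrade ($121,600); remaining pool $453,700 reallocated over remaining profit-interest units 29.
Redistributed shares: Ibarra 203,382.76 → $203,380; Delacroix 250,317.24 → $250,320.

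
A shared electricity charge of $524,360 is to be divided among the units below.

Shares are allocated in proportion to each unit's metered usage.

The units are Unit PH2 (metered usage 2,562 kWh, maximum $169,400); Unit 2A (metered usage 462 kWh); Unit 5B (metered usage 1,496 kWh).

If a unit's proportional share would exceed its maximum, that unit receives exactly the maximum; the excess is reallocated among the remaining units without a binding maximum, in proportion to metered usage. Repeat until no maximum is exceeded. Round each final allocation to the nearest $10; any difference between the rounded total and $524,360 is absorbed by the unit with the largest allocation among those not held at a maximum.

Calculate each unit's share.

Unit PH2: $169,400 · Unit 2A: $83,750 · Unit 5B: $271,210

Combined metered usage = 4,520.
Proportional shares (ignoring caps): Unit PH2 297,214.67; Unit 2A 53,596.09; Unit 5B 173,549.24.
Held at cap: Unit PH2 ($169,400); residual $354,960 reallocated over remaining metered usage 1,958.
Redistributed shares: Unit 2A 83,754.61 → $83,750; Unit 5B 271,205.39 → $271,210.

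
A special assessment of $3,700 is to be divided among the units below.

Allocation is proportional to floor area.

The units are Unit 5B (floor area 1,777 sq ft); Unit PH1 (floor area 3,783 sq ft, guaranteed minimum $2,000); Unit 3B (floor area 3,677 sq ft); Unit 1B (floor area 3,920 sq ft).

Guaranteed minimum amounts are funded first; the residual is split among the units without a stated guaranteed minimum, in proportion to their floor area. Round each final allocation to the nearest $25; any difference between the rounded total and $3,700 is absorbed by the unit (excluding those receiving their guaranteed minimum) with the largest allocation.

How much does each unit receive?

Minimums first: Unit PH1 $2,000. Balance $1,700.
Balance split over remaining floor area 9,374: Unit 5B 322.26 → $325; Unit 3B 666.83 → $675; Unit 1B 710.90 → $700.

Unit 5B: $325; Unit PH1: $2,000; Unit 3B: $675; Unit 1B: $700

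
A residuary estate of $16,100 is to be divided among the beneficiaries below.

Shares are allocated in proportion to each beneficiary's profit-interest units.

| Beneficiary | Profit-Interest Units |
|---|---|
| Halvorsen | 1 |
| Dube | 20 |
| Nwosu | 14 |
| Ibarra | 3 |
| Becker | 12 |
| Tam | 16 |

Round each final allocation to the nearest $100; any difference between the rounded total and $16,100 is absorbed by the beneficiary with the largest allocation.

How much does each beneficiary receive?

Halvorsen: $200; Dube: $5,000; Nwosu: $3,400; Ibarra: $700; Becker: $2,900; Tam: $3,900

Profit-interest units total: 66.
Raw shares: Halvorsen 1/66 × $16,100 = 243.94; Dube 20/66 × $16,100 = 4,878.79; Nwosu 14/66 × $16,100 = 3,415.15; Ibarra 3/66 × $16,100 = 731.82; Becker 12/66 × $16,100 = 2,927.27; Tam 16/66 × $16,100 = 3,903.03.
At nearest $100: Halvorsen $200; Dube $4,900; Nwosu $3,400; Ibarra $700; Becker $2,900; Tam $3,900. Sum = $16,000.
Difference $16,100 − $16,000 = +$100 applied to largest allocation (Dube): Dube becomes $5,000.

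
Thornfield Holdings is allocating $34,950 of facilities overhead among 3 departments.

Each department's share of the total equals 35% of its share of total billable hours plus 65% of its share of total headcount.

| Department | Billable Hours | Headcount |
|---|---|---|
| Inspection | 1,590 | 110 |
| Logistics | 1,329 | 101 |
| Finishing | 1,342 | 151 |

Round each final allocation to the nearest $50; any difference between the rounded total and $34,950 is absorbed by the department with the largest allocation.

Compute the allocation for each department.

Inspection: $11,450 | Logistics: $10,150 | Finishing: $13,350

Totals — billable hours 4,261, headcount 362.
Combined weights (35% billable hours + 65% headcount): Inspection 0.3281; Logistics 0.2905; Finishing 0.3814.
Unrounded shares: Inspection 11,467.69; Logistics 10,153.61; Finishing 13,328.70.
Rounded to nearest $50: Inspection $11,450; Logistics $10,150; Finishing $13,350. Sum = $34,950.
Sum already equals the total — no adjustment.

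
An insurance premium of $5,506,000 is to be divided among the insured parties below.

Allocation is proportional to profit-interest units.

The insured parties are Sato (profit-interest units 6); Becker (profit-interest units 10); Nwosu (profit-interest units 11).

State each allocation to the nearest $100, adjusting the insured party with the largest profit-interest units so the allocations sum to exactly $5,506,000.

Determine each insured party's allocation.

Sato: $1,223,600 · Becker: $2,039,300 · Nwosu: $2,243,100

Total profit-interest units = 27.
Unrounded shares: Sato 6/27 × $5,506,000 = 1,223,555.56; Becker 10/27 × $5,506,000 = 2,039,259.26; Nwosu 11/27 × $5,506,000 = 2,243,185.19.
At nearest $100: Sato $1,223,600; Becker $2,039,300; Nwosu $2,243,200. Sum = $5,506,100.
Difference $5,506,000 − $5,506,100 = −$100 applied to largest profit-interest units (Nwosu): Nwosu becomes $2,243,100.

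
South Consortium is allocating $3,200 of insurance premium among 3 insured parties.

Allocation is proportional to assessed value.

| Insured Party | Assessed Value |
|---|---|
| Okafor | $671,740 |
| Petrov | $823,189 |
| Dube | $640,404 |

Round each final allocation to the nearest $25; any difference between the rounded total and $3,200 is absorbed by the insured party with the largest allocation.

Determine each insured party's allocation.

Okafor: $1,000 | Petrov: $1,250 | Dube: $950

Sum of assessed value: 2,135,333.
Raw shares: Okafor 671,740/2,135,333 × $3,200 = 1,006.67; Petrov 823,189/2,135,333 × $3,200 = 1,233.63; Dube 640,404/2,135,333 × $3,200 = 959.71.
At nearest $25: Okafor $1,000; Petrov $1,225; Dube $950. Sum = $3,175.
Difference $3,200 − $3,175 = +$25 applied to largest allocation (Petrov): Petrov becomes $1,250.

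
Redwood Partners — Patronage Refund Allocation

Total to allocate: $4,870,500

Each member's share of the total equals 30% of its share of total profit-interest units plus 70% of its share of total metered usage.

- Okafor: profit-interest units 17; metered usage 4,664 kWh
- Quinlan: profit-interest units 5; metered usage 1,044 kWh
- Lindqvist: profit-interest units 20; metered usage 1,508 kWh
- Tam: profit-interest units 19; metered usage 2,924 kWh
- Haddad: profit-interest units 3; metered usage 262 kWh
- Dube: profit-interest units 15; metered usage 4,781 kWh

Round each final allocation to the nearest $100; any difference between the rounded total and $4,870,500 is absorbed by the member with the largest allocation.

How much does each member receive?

Okafor: $1,361,800; Quinlan: $326,900; Lindqvist: $708,500; Tam: $1,008,000; Haddad: $114,300; Dube: $1,351,000

Profit-interest units total 79; metered usage total 15,183.
Blended shares (30% profit-interest units + 70% metered usage): Okafor 0.2796; Quinlan 0.0671; Lindqvist 0.1455; Tam 0.2070; Haddad 0.0235; Dube 0.2774.
Unrounded shares: Okafor 1,361,728.14; Quinlan 326,908.55; Lindqvist 708,533.52; Tam 1,008,001.44; Haddad 114,318.94; Dube 1,351,009.41.
At nearest $100: Okafor $1,361,700; Quinlan $326,900; Lindqvist $708,500; Tam $1,008,000; Haddad $114,300; Dube $1,351,000. Sum = $4,870,400.
Difference $4,870,500 − $4,870,400 = +$100 applied to largest allocation (Okafor): Okafor becomes $1,361,800.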